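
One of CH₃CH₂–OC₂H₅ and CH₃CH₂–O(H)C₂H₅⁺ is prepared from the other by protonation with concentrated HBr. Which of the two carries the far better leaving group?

From CH₃CH₂–OC₂H₅ the departing group would be CH₃CH₂O⁻ (pKₐ(CH₃CH₂OH) ≈ 16). Strong base; alkoxides do not leave unassisted.
From CH₃CH₂–O(H)C₂H₅⁺ the leaving group is R'OH (pKₐ(R'OH₂⁺) ≈ -2.4). Neutral; leaves from a protonated ether (an oxonium ion, R–O(H)R'⁺).
Protonation with concentrated HBr works by allowing neutral ethanol, rather than ethoxide, to depart, making CH₃CH₂–O(H)C₂H₅⁺ enormously more reactive.

CH₃CH₂–O(H)C₂H₅⁺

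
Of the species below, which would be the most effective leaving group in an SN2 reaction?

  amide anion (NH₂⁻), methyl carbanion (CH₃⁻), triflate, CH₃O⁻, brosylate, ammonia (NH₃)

triflate

The more stable X⁻ (or X) is on its own — i.e. the weaker a base it is — the better a leaving group it makes.
triflate: pKₐ(CF₃SO₃H (triflic acid)) ≈ -14
brosylate: pKₐ(p-BrC₆H₄SO₃H) ≈ -2.8
ammonia (NH₃): pKₐ(NH₄⁺) ≈ 9.2
CH₃O⁻: pKₐ(CH₃OH) ≈ 15.5
amide anion (NH₂⁻): pKₐ(NH₃) ≈ 38
methyl carbanion (CH₃⁻): pKₐ(CH₄) ≈ 48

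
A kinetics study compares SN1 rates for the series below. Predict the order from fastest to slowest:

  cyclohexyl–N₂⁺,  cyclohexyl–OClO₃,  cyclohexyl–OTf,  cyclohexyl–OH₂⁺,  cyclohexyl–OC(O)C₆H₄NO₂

cyclohexyl–N₂⁺ > cyclohexyl–OTf > cyclohexyl–OClO₃ > cyclohexyl–OH₂⁺ > cyclohexyl–OC(O)C₆H₄NO₂

With the same alkyl group throughout, only the leaving group differentiates the rates.
The more stable X⁻ (or X) is on its own — i.e. the weaker a base it is — the better a leaving group it makes.
cyclohexyl–N₂⁺ loses N₂: no meaningful conjugate acid; N₂ departs as an exceptionally stable neutral molecule
cyclohexyl–OTf loses OTf⁻: pKₐ(CF₃SO₃H (triflic acid)) ≈ -14
cyclohexyl–OClO₃ loses ClO₄⁻: pKₐ(HClO₄) ≈ -10
cyclohexyl–OH₂⁺ loses H₂O: pKₐ(H₃O⁺) ≈ -1.7
cyclohexyl–OC(O)C₆H₄NO₂ loses p-O₂N–C₆H₄–COO⁻: pKₐ(p-nitrobenzoic acid) ≈ 3.4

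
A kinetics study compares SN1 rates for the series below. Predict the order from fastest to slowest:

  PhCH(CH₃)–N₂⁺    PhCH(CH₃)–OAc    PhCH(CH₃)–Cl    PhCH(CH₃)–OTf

PhCH(CH₃)–N₂⁺ > PhCH(CH₃)–OTf > PhCH(CH₃)–Cl > PhCH(CH₃)–OAc

Identical carbon frameworks mean the comparison reduces to leaving-group quality.
The more stable X⁻ (or X) is on its own — i.e. the weaker a base it is — the better a leaving group it makes.
PhCH(CH₃)–N₂⁺ loses N₂: no meaningful conjugate acid; N₂ departs as an exceptionally stable neutral molecule
PhCH(CH₃)–OTf loses OTf⁻: pKₐ(CF₃SO₃H (triflic acid)) ≈ -14
PhCH(CH₃)–Cl loses Cl⁻: pKₐ(HCl) ≈ -7
PhCH(CH₃)–OAc loses AcO⁻: pKₐ(CH₃COOH) ≈ 4.8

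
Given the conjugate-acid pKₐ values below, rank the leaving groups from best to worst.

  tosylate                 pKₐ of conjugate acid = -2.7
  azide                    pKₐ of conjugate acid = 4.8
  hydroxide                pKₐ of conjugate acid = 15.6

tosylate > azide > hydroxide

Lower conjugate-acid pKₐ ⇒ weaker base ⇒ better leaving group.
Sorting by the given values: tosylate (-2.7), azide (4.8), hydroxide (15.6).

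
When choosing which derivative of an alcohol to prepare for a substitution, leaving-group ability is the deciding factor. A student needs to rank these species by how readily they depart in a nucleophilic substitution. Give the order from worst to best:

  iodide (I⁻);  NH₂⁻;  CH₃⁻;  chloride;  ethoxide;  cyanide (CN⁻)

A good leaving group is a weak base: the lower the pKₐ of its conjugate acid, the more readily it departs.
iodide (I⁻): pKₐ(HI) ≈ -10 — large, highly polarisable; very weak base
chloride: pKₐ(HCl) ≈ -7
cyanide (CN⁻): pKₐ(HCN) ≈ 9.2 — sp carbon stabilises the charge somewhat, but still a poor LG
ethoxide: pKₐ(CH₃CH₂OH) ≈ 16 — strong base; alkoxides do not leave unassisted
NH₂⁻: pKₐ(NH₃) ≈ 38
CH₃⁻: pKₐ(CH₄) ≈ 48 — unstabilised carbanion; the worst conceivable leaving group
Listed from poorest to best leaving group as asked.

CH₃⁻ < NH₂⁻ < ethoxide < cyanide (CN⁻) < chloride < iodide (I⁻)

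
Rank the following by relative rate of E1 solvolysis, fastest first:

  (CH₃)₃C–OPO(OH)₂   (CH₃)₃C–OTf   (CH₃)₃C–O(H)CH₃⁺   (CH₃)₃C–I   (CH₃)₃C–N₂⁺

With the same alkyl group throughout, only the leaving group differentiates the rates.
A good leaving group is a weak base: the lower the pKₐ of its conjugate acid, the more readily it departs.
(CH₃)₃C–N₂⁺ loses N₂: no meaningful conjugate acid; N₂ departs as an exceptionally stable neutral molecule
(CH₃)₃C–OTf loses OTf⁻: pKₐ(CF₃SO₃H (triflic acid)) ≈ -14
(CH₃)₃C–I loses I⁻: pKₐ(HI) ≈ -10
(CH₃)₃C–O(H)CH₃⁺ loses R'OH: pKₐ(R'OH₂⁺) ≈ -2.4
(CH₃)₃C–OPO(OH)₂ loses H₂PO₄⁻: pKₐ(H₃PO₄) ≈ 2.1

(CH₃)₃C–N₂⁺ > (CH₃)₃C–OTf > (CH₃)₃C–I > (CH₃)₃C–O(H)CH₃⁺ > (CH₃)₃C–OPO(OH)₂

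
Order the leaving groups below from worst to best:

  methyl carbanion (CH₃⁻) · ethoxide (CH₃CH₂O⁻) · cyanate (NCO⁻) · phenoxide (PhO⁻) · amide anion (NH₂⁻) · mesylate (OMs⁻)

methyl carbanion (CH₃⁻) < amide anion (NH₂⁻) < ethoxide (CH₃CH₂O⁻) < phenoxide (PhO⁻) < cyanate (NCO⁻) < mesylate (OMs⁻)

A good leaving group is a weak base: the lower the pKₐ of its conjugate acid, the more readily it departs.
mesylate (OMs⁻): pKₐ(CH₃SO₃H (MsOH)) ≈ -1.9
cyanate (NCO⁻): pKₐ(HOCN) ≈ 3.5
phenoxide (PhO⁻): pKₐ(C₆H₅OH (phenol)) ≈ 10
ethoxide (CH₃CH₂O⁻): pKₐ(CH₃CH₂OH) ≈ 16
amide anion (NH₂⁻): pKₐ(NH₃) ≈ 38
methyl carbanion (CH₃⁻): pKₐ(CH₄) ≈ 48
The question asks for worst first, so the sequence is read in increasing leaving-group ability.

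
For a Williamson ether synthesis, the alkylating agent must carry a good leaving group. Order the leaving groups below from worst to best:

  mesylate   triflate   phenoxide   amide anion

amide anion < phenoxide < mesylate < triflate

The more stable X⁻ (or X) is on its own — i.e. the weaker a base it is — the better a leaving group it makes.
triflate: pKₐ(CF₃SO₃H (triflic acid)) ≈ -14
mesylate: pKₐ(CH₃SO₃H (MsOH)) ≈ -1.9
phenoxide: pKₐ(C₆H₅OH (phenol)) ≈ 10
amide anion: pKₐ(NH₃) ≈ 38
Reversing gives the worst-to-best order requested.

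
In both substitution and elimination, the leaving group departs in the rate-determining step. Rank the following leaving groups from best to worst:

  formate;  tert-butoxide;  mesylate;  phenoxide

The more stable X⁻ (or X) is on its own — i.e. the weaker a base it is — the better a leaving group it makes.
mesylate: pKₐ(CH₃SO₃H (MsOH)) ≈ -1.9 — resonance-delocalised alkanesulfonate
formate: pKₐ(HCOOH) ≈ 3.8
phenoxide: pKₐ(C₆H₅OH (phenol)) ≈ 10 — resonance into the ring helps, but still a poor LG
tert-butoxide: pKₐ(t-BuOH) ≈ 18

mesylate > formate > phenoxide > tert-butoxide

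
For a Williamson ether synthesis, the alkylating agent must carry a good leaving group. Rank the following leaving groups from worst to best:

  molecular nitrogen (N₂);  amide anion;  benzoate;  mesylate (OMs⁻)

amide anion < benzoate < mesylate (OMs⁻) < molecular nitrogen (N₂)

Rank by basicity of the departing species: weakest base leaves most easily.
molecular nitrogen (N₂): no meaningful conjugate acid; N₂ departs as an exceptionally stable neutral molecule
mesylate (OMs⁻): pKₐ(CH₃SO₃H (MsOH)) ≈ -1.9
benzoate: pKₐ(C₆H₅COOH) ≈ 4.2
amide anion: pKₐ(NH₃) ≈ 38
Reversing gives the worst-to-best order requested.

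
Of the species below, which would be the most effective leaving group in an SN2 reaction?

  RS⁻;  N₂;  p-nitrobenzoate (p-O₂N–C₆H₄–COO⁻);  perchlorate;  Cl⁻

N₂

N₂: no meaningful conjugate acid; N₂ departs as an exceptionally stable neutral molecule
perchlorate: pKₐ(HClO₄) ≈ -10
Cl⁻: pKₐ(HCl) ≈ -7
p-nitrobenzoate (p-O₂N–C₆H₄–COO⁻): pKₐ(p-nitrobenzoic acid) ≈ 3.4
RS⁻: pKₐ(RSH (a thiol)) ≈ 10.5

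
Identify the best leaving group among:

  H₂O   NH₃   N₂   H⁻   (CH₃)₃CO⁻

N₂

N₂: no meaningful conjugate acid; N₂ departs as an exceptionally stable neutral molecule
H₂O: pKₐ(H₃O⁺) ≈ -1.7
NH₃: pKₐ(NH₄⁺) ≈ 9.2
(CH₃)₃CO⁻: pKₐ(t-BuOH) ≈ 18
H⁻: pKₐ(H₂) ≈ 36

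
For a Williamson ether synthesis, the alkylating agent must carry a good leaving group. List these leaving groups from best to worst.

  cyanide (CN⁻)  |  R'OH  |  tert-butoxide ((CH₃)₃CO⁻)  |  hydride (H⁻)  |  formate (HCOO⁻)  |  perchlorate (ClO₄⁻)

Rank by basicity of the departing species: weakest base leaves most easily.
perchlorate (ClO₄⁻): pKₐ(HClO₄) ≈ -10
R'OH: pKₐ(R'OH₂⁺) ≈ -2.4
formate (HCOO⁻): pKₐ(HCOOH) ≈ 3.8
cyanide (CN⁻): pKₐ(HCN) ≈ 9.2
tert-butoxide ((CH₃)₃CO⁻): pKₐ(t-BuOH) ≈ 18
hydride (H⁻): pKₐ(H₂) ≈ 36

perchlorate (ClO₄⁻) > R'OH > formate (HCOO⁻) > cyanide (CN⁻) > tert-butoxide ((CH₃)₃CO⁻) > hydride (H⁻)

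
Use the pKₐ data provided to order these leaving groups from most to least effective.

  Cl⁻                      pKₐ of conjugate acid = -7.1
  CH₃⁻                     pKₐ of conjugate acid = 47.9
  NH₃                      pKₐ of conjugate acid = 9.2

Lower conjugate-acid pKₐ ⇒ weaker base ⇒ better leaving group.
Sorting by the given values: Cl⁻ (-7.1), NH₃ (9.2), CH₃⁻ (47.9).

Cl⁻ > NH₃ > CH₃⁻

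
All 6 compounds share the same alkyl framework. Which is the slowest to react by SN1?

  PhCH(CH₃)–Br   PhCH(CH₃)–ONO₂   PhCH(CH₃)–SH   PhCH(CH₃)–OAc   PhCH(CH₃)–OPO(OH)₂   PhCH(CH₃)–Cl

Identical carbon frameworks mean the comparison reduces to leaving-group quality.
Rank by basicity of the departing species: weakest base leaves most easily.
PhCH(CH₃)–Br loses Br⁻: pKₐ(HBr) ≈ -9
PhCH(CH₃)–Cl loses Cl⁻: pKₐ(HCl) ≈ -7
PhCH(CH₃)–ONO₂ loses NO₃⁻: pKₐ(HNO₃) ≈ -1.3
PhCH(CH₃)–OPO(OH)₂ loses H₂PO₄⁻: pKₐ(H₃PO₄) ≈ 2.1
PhCH(CH₃)–OAc loses AcO⁻: pKₐ(CH₃COOH) ≈ 4.8
PhCH(CH₃)–SH loses HS⁻: pKₐ(H₂S) ≈ 7

PhCH(CH₃)–SH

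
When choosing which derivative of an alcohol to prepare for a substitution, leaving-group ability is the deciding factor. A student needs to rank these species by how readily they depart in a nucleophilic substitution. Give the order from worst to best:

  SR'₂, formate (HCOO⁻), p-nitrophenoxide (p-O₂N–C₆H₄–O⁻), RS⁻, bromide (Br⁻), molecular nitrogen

RS⁻ < p-nitrophenoxide (p-O₂N–C₆H₄–O⁻) < formate (HCOO⁻) < SR'₂ < bromide (Br⁻) < molecular nitrogen

molecular nitrogen: no meaningful conjugate acid; N₂ departs as an exceptionally stable neutral molecule
bromide (Br⁻): pKₐ(HBr) ≈ -9
SR'₂: pKₐ(R'₂SH⁺) ≈ -7 — neutral; leaves from a sulfonium salt (R–SR'₂⁺)
formate (HCOO⁻): pKₐ(HCOOH) ≈ 3.8 — resonance-stabilised carboxylate
p-nitrophenoxide (p-O₂N–C₆H₄–O⁻): pKₐ(p-nitrophenol) ≈ 7.2
RS⁻: pKₐ(RSH (a thiol)) ≈ 10.5
The question asks for worst first, so the sequence is read in increasing leaving-group ability.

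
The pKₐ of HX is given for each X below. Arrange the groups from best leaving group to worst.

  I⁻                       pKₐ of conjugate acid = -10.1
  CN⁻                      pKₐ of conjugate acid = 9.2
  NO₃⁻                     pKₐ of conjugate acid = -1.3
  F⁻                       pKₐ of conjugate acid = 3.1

Lower conjugate-acid pKₐ ⇒ weaker base ⇒ better leaving group.
Sorting by the given values: I⁻ (-10.1), NO₃⁻ (-1.3), F⁻ (3.1), CN⁻ (9.2).

I⁻ > NO₃⁻ > F⁻ > CN⁻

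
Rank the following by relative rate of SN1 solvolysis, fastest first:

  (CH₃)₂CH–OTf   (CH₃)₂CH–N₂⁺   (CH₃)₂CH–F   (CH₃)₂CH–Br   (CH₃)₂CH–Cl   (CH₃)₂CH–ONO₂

Same R in every case — rank the leaving groups.
Rank by basicity of the departing species: weakest base leaves most easily.
(CH₃)₂CH–N₂⁺ loses N₂: no meaningful conjugate acid; N₂ departs as an exceptionally stable neutral molecule
(CH₃)₂CH–OTf loses OTf⁻: pKₐ(CF₃SO₃H (triflic acid)) ≈ -14
(CH₃)₂CH–Br loses Br⁻: pKₐ(HBr) ≈ -9
(CH₃)₂CH–Cl loses Cl⁻: pKₐ(HCl) ≈ -7
(CH₃)₂CH–ONO₂ loses NO₃⁻: pKₐ(HNO₃) ≈ -1.3
(CH₃)₂CH–F loses F⁻: pKₐ(HF) ≈ 3.2

(CH₃)₂CH–N₂⁺ > (CH₃)₂CH–OTf > (CH₃)₂CH–Br > (CH₃)₂CH–Cl > (CH₃)₂CH–ONO₂ > (CH₃)₂CH–F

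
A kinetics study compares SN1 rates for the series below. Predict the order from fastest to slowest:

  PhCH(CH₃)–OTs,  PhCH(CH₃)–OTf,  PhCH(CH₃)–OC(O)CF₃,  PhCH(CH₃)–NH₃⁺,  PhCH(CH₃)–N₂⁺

PhCH(CH₃)–N₂⁺ > PhCH(CH₃)–OTf > PhCH(CH₃)–OTs > PhCH(CH₃)–OC(O)CF₃ > PhCH(CH₃)–NH₃⁺

With the same alkyl group throughout, only the leaving group differentiates the rates.
Rank by basicity of the departing species: weakest base leaves most easily.
PhCH(CH₃)–N₂⁺ loses N₂: no meaningful conjugate acid; N₂ departs as an exceptionally stable neutral molecule
PhCH(CH₃)–OTf loses OTf⁻: pKₐ(CF₃SO₃H (triflic acid)) ≈ -14
PhCH(CH₃)–OTs loses OTs⁻: pKₐ(p-CH₃C₆H₄SO₃H (TsOH)) ≈ -2.8
PhCH(CH₃)–OC(O)CF₃ loses CF₃COO⁻: pKₐ(CF₃COOH) ≈ 0.2
PhCH(CH₃)–NH₃⁺ loses NH₃: pKₐ(NH₄⁺) ≈ 9.2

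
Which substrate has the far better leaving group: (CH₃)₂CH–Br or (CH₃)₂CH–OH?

(CH₃)₂CH–Br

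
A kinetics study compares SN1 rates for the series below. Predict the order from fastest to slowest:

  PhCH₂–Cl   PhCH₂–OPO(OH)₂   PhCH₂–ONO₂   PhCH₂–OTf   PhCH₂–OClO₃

The skeletons are identical, so relative rate is governed entirely by leaving-group ability.
Rank by basicity of the departing species: weakest base leaves most easily.
PhCH₂–OTf loses OTf⁻: pKₐ(CF₃SO₃H (triflic acid)) ≈ -14
PhCH₂–OClO₃ loses ClO₄⁻: pKₐ(HClO₄) ≈ -10
PhCH₂–Cl loses Cl⁻: pKₐ(HCl) ≈ -7
PhCH₂–ONO₂ loses NO₃⁻: pKₐ(HNO₃) ≈ -1.3
PhCH₂–OPO(OH)₂ loses H₂PO₄⁻: pKₐ(H₃PO₄) ≈ 2.1

PhCH₂–OTf > PhCH₂–OClO₃ > PhCH₂–Cl > PhCH₂–ONO₂ > PhCH₂–OPO(OH)₂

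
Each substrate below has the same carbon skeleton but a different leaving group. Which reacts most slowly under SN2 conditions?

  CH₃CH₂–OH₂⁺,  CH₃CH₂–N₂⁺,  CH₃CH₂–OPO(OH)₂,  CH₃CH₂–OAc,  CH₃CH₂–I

CH₃CH₂–OAc

Identical carbon frameworks mean the comparison reduces to leaving-group quality.
A good leaving group is a weak base: the lower the pKₐ of its conjugate acid, the more readily it departs.
CH₃CH₂–N₂⁺ loses N₂: no meaningful conjugate acid; N₂ departs as an exceptionally stable neutral molecule
CH₃CH₂–I loses I⁻: pKₐ(HI) ≈ -10
CH₃CH₂–OH₂⁺ loses H₂O: pKₐ(H₃O⁺) ≈ -1.7
CH₃CH₂–OPO(OH)₂ loses H₂PO₄⁻: pKₐ(H₃PO₄) ≈ 2.1
CH₃CH₂–OAc loses AcO⁻: pKₐ(CH₃COOH) ≈ 4.8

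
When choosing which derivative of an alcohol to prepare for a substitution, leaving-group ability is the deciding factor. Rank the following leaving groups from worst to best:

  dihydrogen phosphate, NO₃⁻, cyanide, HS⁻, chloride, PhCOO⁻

chloride: pKₐ(HCl) ≈ -7 — moderately weak base
NO₃⁻: pKₐ(HNO₃) ≈ -1.3
dihydrogen phosphate: pKₐ(H₃PO₄) ≈ 2.1
PhCOO⁻: pKₐ(C₆H₅COOH) ≈ 4.2 — aryl carboxylate
HS⁻: pKₐ(H₂S) ≈ 7 — larger and more polarisable than the oxygen analogue
cyanide: pKₐ(HCN) ≈ 9.2 — sp carbon stabilises the charge somewhat, but still a poor LG
Reversing gives the worst-to-best order requested.

cyanide < HS⁻ < PhCOO⁻ < dihydrogen phosphate < NO₃⁻ < chloride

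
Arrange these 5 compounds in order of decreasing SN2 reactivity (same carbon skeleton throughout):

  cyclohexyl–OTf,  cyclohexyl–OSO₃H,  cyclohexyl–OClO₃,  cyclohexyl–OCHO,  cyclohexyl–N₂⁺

cyclohexyl–N₂⁺ > cyclohexyl–OTf > cyclohexyl–OClO₃ > cyclohexyl–OSO₃H > cyclohexyl–OCHO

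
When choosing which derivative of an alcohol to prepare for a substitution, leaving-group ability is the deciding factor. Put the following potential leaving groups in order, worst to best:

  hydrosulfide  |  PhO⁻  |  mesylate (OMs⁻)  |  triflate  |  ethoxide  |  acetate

triflate: pKₐ(CF₃SO₃H (triflic acid)) ≈ -14 — charge spread over three oxygens and a CF₃ group; the premier leaving group in synthesis
mesylate (OMs⁻): pKₐ(CH₃SO₃H (MsOH)) ≈ -1.9 — resonance-delocalised alkanesulfonate
acetate: pKₐ(CH₃COOH) ≈ 4.8 — resonance-stabilised but still a weak base
hydrosulfide: pKₐ(H₂S) ≈ 7 — larger and more polarisable than the oxygen analogue
PhO⁻: pKₐ(C₆H₅OH (phenol)) ≈ 10
ethoxide: pKₐ(CH₃CH₂OH) ≈ 16
Listed from poorest to best leaving group as asked.

ethoxide < PhO⁻ < hydrosulfide < acetate < mesylate (OMs⁻) < triflate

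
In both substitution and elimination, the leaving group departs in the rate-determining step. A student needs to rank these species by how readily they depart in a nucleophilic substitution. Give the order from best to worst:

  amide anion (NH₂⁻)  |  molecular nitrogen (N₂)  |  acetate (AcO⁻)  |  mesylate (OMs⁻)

Rank by basicity of the departing species: weakest base leaves most easily.
molecular nitrogen (N₂): no meaningful conjugate acid; N₂ departs as an exceptionally stable neutral molecule
mesylate (OMs⁻): pKₐ(CH₃SO₃H (MsOH)) ≈ -1.9
acetate (AcO⁻): pKₐ(CH₃COOH) ≈ 4.8
amide anion (NH₂⁻): pKₐ(NH₃) ≈ 38

molecular nitrogen (N₂) > mesylate (OMs⁻) > acetate (AcO⁻) > amide anion (NH₂⁻)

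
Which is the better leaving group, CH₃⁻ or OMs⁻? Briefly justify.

OMs⁻

OMs⁻ is the better leaving group.
pKₐ(CH₃SO₃H (MsOH)) ≈ -1.9 versus pKₐ(CH₄) ≈ 48: OMs⁻ is the much weaker base.
Resonance-delocalised alkanesulfonate.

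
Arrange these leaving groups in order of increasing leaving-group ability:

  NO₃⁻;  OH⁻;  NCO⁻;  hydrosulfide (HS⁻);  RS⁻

OH⁻ < RS⁻ < hydrosulfide (HS⁻) < NCO⁻ < NO₃⁻

Rank by basicity of the departing species: weakest base leaves most easily.
NO₃⁻: pKₐ(HNO₃) ≈ -1.3
NCO⁻: pKₐ(HOCN) ≈ 3.5 — resonance between N and O
hydrosulfide (HS⁻): pKₐ(H₂S) ≈ 7 — larger and more polarisable than the oxygen analogue
RS⁻: pKₐ(RSH (a thiol)) ≈ 10.5 — moderately basic; rarely leaves without activation
OH⁻: pKₐ(H₂O) ≈ 15.7 — strong base; essentially never leaves without prior activation
Listed from poorest to best leaving group as asked.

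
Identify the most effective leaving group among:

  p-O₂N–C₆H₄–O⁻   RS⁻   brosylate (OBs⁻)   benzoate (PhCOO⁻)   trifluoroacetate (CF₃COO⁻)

Leaving-group ability tracks the stability of the departed species; conjugate-acid pKₐ is the usual yardstick (lower pKₐ → better LG).
brosylate (OBs⁻): pKₐ(p-BrC₆H₄SO₃H) ≈ -2.8
trifluoroacetate (CF₃COO⁻): pKₐ(CF₃COOH) ≈ 0.2
benzoate (PhCOO⁻): pKₐ(C₆H₅COOH) ≈ 4.2
p-O₂N–C₆H₄–O⁻: pKₐ(p-nitrophenol) ≈ 7.2
RS⁻: pKₐ(RSH (a thiol)) ≈ 10.5

brosylate (OBs⁻)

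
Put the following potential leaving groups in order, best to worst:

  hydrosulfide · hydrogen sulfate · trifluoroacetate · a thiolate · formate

hydrogen sulfate > trifluoroacetate > formate > hydrosulfide > a thiolate

hydrogen sulfate: pKₐ(H₂SO₄) ≈ -3
trifluoroacetate: pKₐ(CF₃COOH) ≈ 0.2
formate: pKₐ(HCOOH) ≈ 3.8
hydrosulfide: pKₐ(H₂S) ≈ 7
a thiolate: pKₐ(RSH (a thiol)) ≈ 10.5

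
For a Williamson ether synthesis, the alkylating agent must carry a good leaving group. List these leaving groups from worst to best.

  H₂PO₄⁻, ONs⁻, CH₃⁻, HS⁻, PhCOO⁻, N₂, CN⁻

Rank by basicity of the departing species: weakest base leaves most easily.
N₂: no meaningful conjugate acid; N₂ departs as an exceptionally stable neutral molecule
ONs⁻: pKₐ(p-O₂NC₆H₄SO₃H) ≈ -3.5
H₂PO₄⁻: pKₐ(H₃PO₄) ≈ 2.1
PhCOO⁻: pKₐ(C₆H₅COOH) ≈ 4.2
HS⁻: pKₐ(H₂S) ≈ 7
CN⁻: pKₐ(HCN) ≈ 9.2
CH₃⁻: pKₐ(CH₄) ≈ 48
Reversing gives the worst-to-best order requested.

CH₃⁻ < CN⁻ < HS⁻ < PhCOO⁻ < H₂PO₄⁻ < ONs⁻ < N₂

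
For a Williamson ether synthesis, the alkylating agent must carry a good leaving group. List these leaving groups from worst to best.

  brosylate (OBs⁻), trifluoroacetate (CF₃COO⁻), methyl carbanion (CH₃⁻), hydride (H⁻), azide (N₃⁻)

The more stable X⁻ (or X) is on its own — i.e. the weaker a base it is — the better a leaving group it makes.
brosylate (OBs⁻): pKₐ(p-BrC₆H₄SO₃H) ≈ -2.8
trifluoroacetate (CF₃COO⁻): pKₐ(CF₃COOH) ≈ 0.2
azide (N₃⁻): pKₐ(HN₃) ≈ 4.7
hydride (H⁻): pKₐ(H₂) ≈ 36
methyl carbanion (CH₃⁻): pKₐ(CH₄) ≈ 48
Reversing gives the worst-to-best order requested.

methyl carbanion (CH₃⁻) < hydride (H⁻) < azide (N₃⁻) < trifluoroacetate (CF₃COO⁻) < brosylate (OBs⁻)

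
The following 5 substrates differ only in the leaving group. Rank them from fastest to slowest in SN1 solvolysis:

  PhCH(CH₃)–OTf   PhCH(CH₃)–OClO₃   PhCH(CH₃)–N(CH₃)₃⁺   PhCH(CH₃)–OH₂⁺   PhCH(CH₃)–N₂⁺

PhCH(CH₃)–N₂⁺ > PhCH(CH₃)–OTf > PhCH(CH₃)–OClO₃ > PhCH(CH₃)–OH₂⁺ > PhCH(CH₃)–N(CH₃)₃⁺

The skeletons are identical, so relative rate is governed entirely by leaving-group ability.
The more stable X⁻ (or X) is on its own — i.e. the weaker a base it is — the better a leaving group it makes.
PhCH(CH₃)–N₂⁺ loses N₂: no meaningful conjugate acid; N₂ departs as an exceptionally stable neutral molecule
PhCH(CH₃)–OTf loses OTf⁻: pKₐ(CF₃SO₃H (triflic acid)) ≈ -14
PhCH(CH₃)–OClO₃ loses ClO₄⁻: pKₐ(HClO₄) ≈ -10
PhCH(CH₃)–OH₂⁺ loses H₂O: pKₐ(H₃O⁺) ≈ -1.7
PhCH(CH₃)–N(CH₃)₃⁺ loses NR'₃: pKₐ(R'₃NH⁺) ≈ 10.7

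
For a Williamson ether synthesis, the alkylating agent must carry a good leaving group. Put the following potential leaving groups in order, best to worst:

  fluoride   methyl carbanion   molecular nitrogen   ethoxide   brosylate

The more stable X⁻ (or X) is on its own — i.e. the weaker a base it is — the better a leaving group it makes.
molecular nitrogen: no meaningful conjugate acid; N₂ departs as an exceptionally stable neutral molecule
brosylate: pKₐ(p-BrC₆H₄SO₃H) ≈ -2.8
fluoride: pKₐ(HF) ≈ 3.2
ethoxide: pKₐ(CH₃CH₂OH) ≈ 16
methyl carbanion: pKₐ(CH₄) ≈ 48

molecular nitrogen > brosylate > fluoride > ethoxide > methyl carbanion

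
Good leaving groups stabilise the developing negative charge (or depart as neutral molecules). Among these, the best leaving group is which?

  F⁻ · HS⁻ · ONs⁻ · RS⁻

Rank by basicity of the departing species: weakest base leaves most easily.
ONs⁻: pKₐ(p-O₂NC₆H₄SO₃H) ≈ -3.5
F⁻: pKₐ(HF) ≈ 3.2
HS⁻: pKₐ(H₂S) ≈ 7
RS⁻: pKₐ(RSH (a thiol)) ≈ 10.5

ONs⁻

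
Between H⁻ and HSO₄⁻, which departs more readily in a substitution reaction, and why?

HSO₄⁻ is the better leaving group.
pKₐ(H₂SO₄) ≈ -3 versus pKₐ(H₂) ≈ 36: HSO₄⁻ is the much weaker base.
Conjugate base of a strong mineral acid.

HSO₄⁻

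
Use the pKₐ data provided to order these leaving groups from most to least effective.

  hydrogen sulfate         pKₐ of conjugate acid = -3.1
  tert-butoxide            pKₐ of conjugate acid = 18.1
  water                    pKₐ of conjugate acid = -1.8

Lower conjugate-acid pKₐ ⇒ weaker base ⇒ better leaving group.
Sorting by the given values: hydrogen sulfate (-3.1), water (-1.8), tert-butoxide (18.1).

hydrogen sulfate > water > tert-butoxide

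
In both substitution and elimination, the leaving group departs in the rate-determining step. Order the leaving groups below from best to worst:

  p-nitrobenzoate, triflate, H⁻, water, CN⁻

triflate: pKₐ(CF₃SO₃H (triflic acid)) ≈ -14 — charge spread over three oxygens and a CF₃ group; the premier leaving group in synthesis
water: pKₐ(H₃O⁺) ≈ -1.7
p-nitrobenzoate: pKₐ(p-nitrobenzoic acid) ≈ 3.4
CN⁻: pKₐ(HCN) ≈ 9.2
H⁻: pKₐ(H₂) ≈ 36 — extremely strong base; leaves only in special hydride-transfer contexts

triflate > water > p-nitrobenzoate > CN⁻ > H⁻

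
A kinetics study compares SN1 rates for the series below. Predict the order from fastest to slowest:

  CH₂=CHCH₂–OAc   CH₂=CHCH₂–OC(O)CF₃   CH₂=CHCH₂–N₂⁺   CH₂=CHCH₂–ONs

The skeletons are identical, so relative rate is governed entirely by leaving-group ability.
Rank by basicity of the departing species: weakest base leaves most easily.
CH₂=CHCH₂–N₂⁺ loses N₂: no meaningful conjugate acid; N₂ departs as an exceptionally stable neutral molecule
CH₂=CHCH₂–ONs loses ONs⁻: pKₐ(p-O₂NC₆H₄SO₃H) ≈ -3.5
CH₂=CHCH₂–OC(O)CF₃ loses CF₃COO⁻: pKₐ(CF₃COOH) ≈ 0.2
CH₂=CHCH₂–OAc loses AcO⁻: pKₐ(CH₃COOH) ≈ 4.8

CH₂=CHCH₂–N₂⁺ > CH₂=CHCH₂–ONs > CH₂=CHCH₂–OC(O)CF₃ > CH₂=CHCH₂–OAc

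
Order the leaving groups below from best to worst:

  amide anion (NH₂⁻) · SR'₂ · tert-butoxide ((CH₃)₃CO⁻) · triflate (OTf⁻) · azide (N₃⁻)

triflate (OTf⁻): pKₐ(CF₃SO₃H (triflic acid)) ≈ -14 — charge spread over three oxygens and a CF₃ group; the premier leaving group in synthesis
SR'₂: pKₐ(R'₂SH⁺) ≈ -7 — neutral; leaves from a sulfonium salt (R–SR'₂⁺)
azide (N₃⁻): pKₐ(HN₃) ≈ 4.7
tert-butoxide ((CH₃)₃CO⁻): pKₐ(t-BuOH) ≈ 18 — bulky, strongly basic alkoxide
amide anion (NH₂⁻): pKₐ(NH₃) ≈ 38 — extremely strong base; never a leaving group

triflate (OTf⁻) > SR'₂ > azide (N₃⁻) > tert-butoxide ((CH₃)₃CO⁻) > amide anion (NH₂⁻)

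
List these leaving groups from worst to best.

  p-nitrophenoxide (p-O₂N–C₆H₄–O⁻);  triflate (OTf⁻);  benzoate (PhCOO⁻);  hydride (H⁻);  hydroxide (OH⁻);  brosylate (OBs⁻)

hydride (H⁻) < hydroxide (OH⁻) < p-nitrophenoxide (p-O₂N–C₆H₄–O⁻) < benzoate (PhCOO⁻) < brosylate (OBs⁻) < triflate (OTf⁻)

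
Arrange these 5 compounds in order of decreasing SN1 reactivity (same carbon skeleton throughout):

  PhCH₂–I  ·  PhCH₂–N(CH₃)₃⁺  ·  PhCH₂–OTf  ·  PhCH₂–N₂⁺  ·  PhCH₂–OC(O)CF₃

The skeletons are identical, so relative rate is governed entirely by leaving-group ability.
Rank by basicity of the departing species: weakest base leaves most easily.
PhCH₂–N₂⁺ loses N₂: no meaningful conjugate acid; N₂ departs as an exceptionally stable neutral molecule
PhCH₂–OTf loses OTf⁻: pKₐ(CF₃SO₃H (triflic acid)) ≈ -14
PhCH₂–I loses I⁻: pKₐ(HI) ≈ -10
PhCH₂–OC(O)CF₃ loses CF₃COO⁻: pKₐ(CF₃COOH) ≈ 0.2
PhCH₂–N(CH₃)₃⁺ loses NR'₃: pKₐ(R'₃NH⁺) ≈ 10.7

PhCH₂–N₂⁺ > PhCH₂–OTf > PhCH₂–I > PhCH₂–OC(O)CF₃ > PhCH₂–N(CH₃)₃⁺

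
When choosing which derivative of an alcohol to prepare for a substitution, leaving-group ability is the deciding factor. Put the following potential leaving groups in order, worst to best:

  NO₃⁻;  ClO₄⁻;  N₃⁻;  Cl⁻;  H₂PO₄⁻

The more stable X⁻ (or X) is on its own — i.e. the weaker a base it is — the better a leaving group it makes.
ClO₄⁻: pKₐ(HClO₄) ≈ -10
Cl⁻: pKₐ(HCl) ≈ -7
NO₃⁻: pKₐ(HNO₃) ≈ -1.3
H₂PO₄⁻: pKₐ(H₃PO₄) ≈ 2.1
N₃⁻: pKₐ(HN₃) ≈ 4.7
Listed from poorest to best leaving group as asked.

N₃⁻ < H₂PO₄⁻ < NO₃⁻ < Cl⁻ < ClO₄⁻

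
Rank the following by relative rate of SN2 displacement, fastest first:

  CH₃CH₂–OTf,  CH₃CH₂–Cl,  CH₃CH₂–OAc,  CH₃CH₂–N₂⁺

With the same alkyl group throughout, only the leaving group differentiates the rates.
Leaving-group ability tracks the stability of the departed species; conjugate-acid pKₐ is the usual yardstick (lower pKₐ → better LG).
CH₃CH₂–N₂⁺ loses N₂: no meaningful conjugate acid; N₂ departs as an exceptionally stable neutral molecule
CH₃CH₂–OTf loses OTf⁻: pKₐ(CF₃SO₃H (triflic acid)) ≈ -14
CH₃CH₂–Cl loses Cl⁻: pKₐ(HCl) ≈ -7
CH₃CH₂–OAc loses AcO⁻: pKₐ(CH₃COOH) ≈ 4.8

CH₃CH₂–N₂⁺ > CH₃CH₂–OTf > CH₃CH₂–Cl > CH₃CH₂–OAc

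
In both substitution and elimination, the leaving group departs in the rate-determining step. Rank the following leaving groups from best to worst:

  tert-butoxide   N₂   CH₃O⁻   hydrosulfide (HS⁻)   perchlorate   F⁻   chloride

N₂ > perchlorate > chloride > F⁻ > hydrosulfide (HS⁻) > CH₃O⁻ > tert-butoxide

The more stable X⁻ (or X) is on its own — i.e. the weaker a base it is — the better a leaving group it makes.
N₂: no meaningful conjugate acid; N₂ departs as an exceptionally stable neutral molecule
perchlorate: pKₐ(HClO₄) ≈ -10
chloride: pKₐ(HCl) ≈ -7 — moderately weak base
F⁻: pKₐ(HF) ≈ 3.2 — small and strongly basic; the poor halide leaving group
hydrosulfide (HS⁻): pKₐ(H₂S) ≈ 7 — larger and more polarisable than the oxygen analogue
CH₃O⁻: pKₐ(CH₃OH) ≈ 15.5
tert-butoxide: pKₐ(t-BuOH) ≈ 18 — bulky, strongly basic alkoxide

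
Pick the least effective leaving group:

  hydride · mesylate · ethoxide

hydride

The more stable X⁻ (or X) is on its own — i.e. the weaker a base it is — the better a leaving group it makes.
mesylate: pKₐ(CH₃SO₃H (MsOH)) ≈ -1.9
ethoxide: pKₐ(CH₃CH₂OH) ≈ 16
hydride: pKₐ(H₂) ≈ 36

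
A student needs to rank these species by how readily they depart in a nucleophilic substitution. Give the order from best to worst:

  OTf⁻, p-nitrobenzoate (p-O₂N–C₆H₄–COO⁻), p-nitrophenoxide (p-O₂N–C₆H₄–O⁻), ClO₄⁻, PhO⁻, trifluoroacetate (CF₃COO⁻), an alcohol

OTf⁻ > ClO₄⁻ > an alcohol > trifluoroacetate (CF₃COO⁻) > p-nitrobenzoate (p-O₂N–C₆H₄–COO⁻) > p-nitrophenoxide (p-O₂N–C₆H₄–O⁻) > PhO⁻

OTf⁻: pKₐ(CF₃SO₃H (triflic acid)) ≈ -14
ClO₄⁻: pKₐ(HClO₄) ≈ -10
an alcohol: pKₐ(R'OH₂⁺) ≈ -2.4
trifluoroacetate (CF₃COO⁻): pKₐ(CF₃COOH) ≈ 0.2
p-nitrobenzoate (p-O₂N–C₆H₄–COO⁻): pKₐ(p-nitrobenzoic acid) ≈ 3.4
p-nitrophenoxide (p-O₂N–C₆H₄–O⁻): pKₐ(p-nitrophenol) ≈ 7.2
PhO⁻: pKₐ(C₆H₅OH (phenol)) ≈ 10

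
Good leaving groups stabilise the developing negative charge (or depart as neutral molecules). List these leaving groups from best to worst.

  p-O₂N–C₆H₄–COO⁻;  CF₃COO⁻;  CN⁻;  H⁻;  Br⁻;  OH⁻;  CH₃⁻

Br⁻ > CF₃COO⁻ > p-O₂N–C₆H₄–COO⁻ > CN⁻ > OH⁻ > H⁻ > CH₃⁻

A good leaving group is a weak base: the lower the pKₐ of its conjugate acid, the more readily it departs.
Br⁻: pKₐ(HBr) ≈ -9 — weak base; good leaving group
CF₃COO⁻: pKₐ(CF₃COOH) ≈ 0.2 — strongly electron-withdrawing CF₃ stabilises the carboxylate
p-O₂N–C₆H₄–COO⁻: pKₐ(p-nitrobenzoic acid) ≈ 3.4
CN⁻: pKₐ(HCN) ≈ 9.2 — sp carbon stabilises the charge somewhat, but still a poor LG
OH⁻: pKₐ(H₂O) ≈ 15.7
H⁻: pKₐ(H₂) ≈ 36 — extremely strong base; leaves only in special hydride-transfer contexts
CH₃⁻: pKₐ(CH₄) ≈ 48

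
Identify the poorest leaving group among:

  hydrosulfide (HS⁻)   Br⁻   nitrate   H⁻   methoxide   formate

H⁻

A good leaving group is a weak base: the lower the pKₐ of its conjugate acid, the more readily it departs.
Br⁻: pKₐ(HBr) ≈ -9
nitrate: pKₐ(HNO₃) ≈ -1.3
formate: pKₐ(HCOOH) ≈ 3.8
hydrosulfide (HS⁻): pKₐ(H₂S) ≈ 7
methoxide: pKₐ(CH₃OH) ≈ 15.5
H⁻: pKₐ(H₂) ≈ 36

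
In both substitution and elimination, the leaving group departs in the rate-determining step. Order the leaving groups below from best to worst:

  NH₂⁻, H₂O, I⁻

I⁻ > H₂O > NH₂⁻

Rank by basicity of the departing species: weakest base leaves most easily.
I⁻: pKₐ(HI) ≈ -10
H₂O: pKₐ(H₃O⁺) ≈ -1.7
NH₂⁻: pKₐ(NH₃) ≈ 38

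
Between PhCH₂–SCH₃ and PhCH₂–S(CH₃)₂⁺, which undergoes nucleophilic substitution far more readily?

From PhCH₂–SCH₃ the departing group would be RS⁻ (pKₐ(RSH (a thiol)) ≈ 10.5). Moderately basic; rarely leaves without activation.
From PhCH₂–S(CH₃)₂⁺ the leaving group is SR'₂ (pKₐ(R'₂SH⁺) ≈ -7). Neutral; leaves from a sulfonium salt (R–SR'₂⁺).
(In practice PhCH₂–S(CH₃)₂⁺ is made from PhCH₂–SCH₃ by S-methylation with CH₃I, allowing neutral dimethyl sulfide, rather than methanethiolate, to depart.)

PhCH₂–S(CH₃)₂⁺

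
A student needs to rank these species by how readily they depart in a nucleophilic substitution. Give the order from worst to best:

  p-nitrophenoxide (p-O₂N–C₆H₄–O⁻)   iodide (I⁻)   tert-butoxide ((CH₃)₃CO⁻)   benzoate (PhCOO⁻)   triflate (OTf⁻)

Leaving-group ability tracks the stability of the departed species; conjugate-acid pKₐ is the usual yardstick (lower pKₐ → better LG).
triflate (OTf⁻): pKₐ(CF₃SO₃H (triflic acid)) ≈ -14
iodide (I⁻): pKₐ(HI) ≈ -10
benzoate (PhCOO⁻): pKₐ(C₆H₅COOH) ≈ 4.2
p-nitrophenoxide (p-O₂N–C₆H₄–O⁻): pKₐ(p-nitrophenol) ≈ 7.2
tert-butoxide ((CH₃)₃CO⁻): pKₐ(t-BuOH) ≈ 18
The question asks for worst first, so the sequence is read in increasing leaving-group ability.

tert-butoxide ((CH₃)₃CO⁻) < p-nitrophenoxide (p-O₂N–C₆H₄–O⁻) < benzoate (PhCOO⁻) < iodide (I⁻) < triflate (OTf⁻)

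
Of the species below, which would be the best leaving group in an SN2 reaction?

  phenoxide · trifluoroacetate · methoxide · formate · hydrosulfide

trifluoroacetate

The more stable X⁻ (or X) is on its own — i.e. the weaker a base it is — the better a leaving group it makes.
trifluoroacetate: pKₐ(CF₃COOH) ≈ 0.2
formate: pKₐ(HCOOH) ≈ 3.8
hydrosulfide: pKₐ(H₂S) ≈ 7
phenoxide: pKₐ(C₆H₅OH (phenol)) ≈ 10
methoxide: pKₐ(CH₃OH) ≈ 15.5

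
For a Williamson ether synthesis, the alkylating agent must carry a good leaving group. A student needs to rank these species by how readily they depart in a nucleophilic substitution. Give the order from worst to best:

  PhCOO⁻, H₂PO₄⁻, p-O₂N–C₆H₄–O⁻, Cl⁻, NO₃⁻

p-O₂N–C₆H₄–O⁻ < PhCOO⁻ < H₂PO₄⁻ < NO₃⁻ < Cl⁻

Rank by basicity of the departing species: weakest base leaves most easily.
Cl⁻: pKₐ(HCl) ≈ -7
NO₃⁻: pKₐ(HNO₃) ≈ -1.3
H₂PO₄⁻: pKₐ(H₃PO₄) ≈ 2.1
PhCOO⁻: pKₐ(C₆H₅COOH) ≈ 4.2
p-O₂N–C₆H₄–O⁻: pKₐ(p-nitrophenol) ≈ 7.2
Reversing gives the worst-to-best order requested.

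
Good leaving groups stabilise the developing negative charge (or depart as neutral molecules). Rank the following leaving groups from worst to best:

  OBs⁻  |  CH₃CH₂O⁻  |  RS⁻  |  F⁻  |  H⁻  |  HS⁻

Rank by basicity of the departing species: weakest base leaves most easily.
OBs⁻: pKₐ(p-BrC₆H₄SO₃H) ≈ -2.8
F⁻: pKₐ(HF) ≈ 3.2
HS⁻: pKₐ(H₂S) ≈ 7
RS⁻: pKₐ(RSH (a thiol)) ≈ 10.5
CH₃CH₂O⁻: pKₐ(CH₃CH₂OH) ≈ 16
H⁻: pKₐ(H₂) ≈ 36
Reversing gives the worst-to-best order requested.

H⁻ < CH₃CH₂O⁻ < RS⁻ < HS⁻ < F⁻ < OBs⁻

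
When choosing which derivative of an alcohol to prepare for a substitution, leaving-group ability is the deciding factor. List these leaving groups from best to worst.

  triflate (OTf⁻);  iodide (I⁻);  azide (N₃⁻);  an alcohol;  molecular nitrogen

A good leaving group is a weak base: the lower the pKₐ of its conjugate acid, the more readily it departs.
molecular nitrogen: no meaningful conjugate acid; N₂ departs as an exceptionally stable neutral molecule
triflate (OTf⁻): pKₐ(CF₃SO₃H (triflic acid)) ≈ -14
iodide (I⁻): pKₐ(HI) ≈ -10
an alcohol: pKₐ(R'OH₂⁺) ≈ -2.4
azide (N₃⁻): pKₐ(HN₃) ≈ 4.7

molecular nitrogen > triflate (OTf⁻) > iodide (I⁻) > an alcohol > azide (N₃⁻)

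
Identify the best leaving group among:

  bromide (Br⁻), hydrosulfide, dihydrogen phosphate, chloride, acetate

bromide (Br⁻)

A good leaving group is a weak base: the lower the pKₐ of its conjugate acid, the more readily it departs.
bromide (Br⁻): pKₐ(HBr) ≈ -9
chloride: pKₐ(HCl) ≈ -7
dihydrogen phosphate: pKₐ(H₃PO₄) ≈ 2.1
acetate: pKₐ(CH₃COOH) ≈ 4.8
hydrosulfide: pKₐ(H₂S) ≈ 7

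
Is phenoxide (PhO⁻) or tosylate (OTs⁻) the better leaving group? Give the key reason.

tosylate (OTs⁻) is the better leaving group.
pKₐ(p-CH₃C₆H₄SO₃H (TsOH)) ≈ -2.8 versus pKₐ(C₆H₅OH (phenol)) ≈ 10: tosylate (OTs⁻) is the much weaker base.
Resonance-delocalised arenesulfonate.

tosylate (OTs⁻)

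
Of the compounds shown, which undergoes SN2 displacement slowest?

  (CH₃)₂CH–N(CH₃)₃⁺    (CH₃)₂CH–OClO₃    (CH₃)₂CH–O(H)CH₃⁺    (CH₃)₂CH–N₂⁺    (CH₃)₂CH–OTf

(CH₃)₂CH–N(CH₃)₃⁺

Identical carbon frameworks mean the comparison reduces to leaving-group quality.
Leaving-group ability tracks the stability of the departed species; conjugate-acid pKₐ is the usual yardstick (lower pKₐ → better LG).
(CH₃)₂CH–N₂⁺ loses N₂: no meaningful conjugate acid; N₂ departs as an exceptionally stable neutral molecule
(CH₃)₂CH–OTf loses OTf⁻: pKₐ(CF₃SO₃H (triflic acid)) ≈ -14
(CH₃)₂CH–OClO₃ loses ClO₄⁻: pKₐ(HClO₄) ≈ -10
(CH₃)₂CH–O(H)CH₃⁺ loses R'OH: pKₐ(R'OH₂⁺) ≈ -2.4
(CH₃)₂CH–N(CH₃)₃⁺ loses NR'₃: pKₐ(R'₃NH⁺) ≈ 10.7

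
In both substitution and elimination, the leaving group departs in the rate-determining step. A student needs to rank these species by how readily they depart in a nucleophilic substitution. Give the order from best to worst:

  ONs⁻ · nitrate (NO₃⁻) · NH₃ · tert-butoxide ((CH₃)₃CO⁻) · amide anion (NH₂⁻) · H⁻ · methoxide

ONs⁻: pKₐ(p-O₂NC₆H₄SO₃H) ≈ -3.5
nitrate (NO₃⁻): pKₐ(HNO₃) ≈ -1.3 — resonance-delocalised over three oxygens
NH₃: pKₐ(NH₄⁺) ≈ 9.2
methoxide: pKₐ(CH₃OH) ≈ 15.5 — strong base; alkoxides do not leave unassisted
tert-butoxide ((CH₃)₃CO⁻): pKₐ(t-BuOH) ≈ 18 — bulky, strongly basic alkoxide
H⁻: pKₐ(H₂) ≈ 36
amide anion (NH₂⁻): pKₐ(NH₃) ≈ 38

ONs⁻ > nitrate (NO₃⁻) > NH₃ > methoxide > tert-butoxide ((CH₃)₃CO⁻) > H⁻ > amide anion (NH₂⁻)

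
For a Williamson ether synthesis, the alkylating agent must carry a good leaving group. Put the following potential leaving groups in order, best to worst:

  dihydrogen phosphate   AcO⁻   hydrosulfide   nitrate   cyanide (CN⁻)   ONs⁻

Rank by basicity of the departing species: weakest base leaves most easily.
ONs⁻: pKₐ(p-O₂NC₆H₄SO₃H) ≈ -3.5 — p-nitro group further stabilises the sulfonate
nitrate: pKₐ(HNO₃) ≈ -1.3 — resonance-delocalised over three oxygens
dihydrogen phosphate: pKₐ(H₃PO₄) ≈ 2.1 — moderate base; biological leaving group after further activation
AcO⁻: pKₐ(CH₃COOH) ≈ 4.8 — resonance-stabilised but still a weak base
hydrosulfide: pKₐ(H₂S) ≈ 7 — larger and more polarisable than the oxygen analogue
cyanide (CN⁻): pKₐ(HCN) ≈ 9.2 — sp carbon stabilises the charge somewhat, but still a poor LG

ONs⁻ > nitrate > dihydrogen phosphate > AcO⁻ > hydrosulfide > cyanide (CN⁻)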